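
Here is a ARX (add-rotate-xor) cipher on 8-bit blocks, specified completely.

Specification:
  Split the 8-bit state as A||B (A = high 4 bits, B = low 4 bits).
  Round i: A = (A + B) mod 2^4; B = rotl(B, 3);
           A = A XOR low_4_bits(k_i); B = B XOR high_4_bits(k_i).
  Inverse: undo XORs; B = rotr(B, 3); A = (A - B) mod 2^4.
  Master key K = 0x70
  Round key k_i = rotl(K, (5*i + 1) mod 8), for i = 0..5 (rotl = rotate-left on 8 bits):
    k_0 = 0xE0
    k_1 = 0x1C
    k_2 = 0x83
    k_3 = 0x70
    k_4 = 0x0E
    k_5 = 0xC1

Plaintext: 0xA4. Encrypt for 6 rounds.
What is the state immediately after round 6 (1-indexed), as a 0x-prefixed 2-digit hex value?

s_0 = plaintext = 0xA4
s_1 = Round(s_0, k_0) = 0xEC
s_2 = Round(s_1, k_1) = 0x67
s_3 = Round(s_2, k_2) = 0xE3
s_4 = Round(s_3, k_3) = 0x1E
s_5 = Round(s_4, k_4) = 0x17
s_6 = Round(s_5, k_5) = 0x97

0x97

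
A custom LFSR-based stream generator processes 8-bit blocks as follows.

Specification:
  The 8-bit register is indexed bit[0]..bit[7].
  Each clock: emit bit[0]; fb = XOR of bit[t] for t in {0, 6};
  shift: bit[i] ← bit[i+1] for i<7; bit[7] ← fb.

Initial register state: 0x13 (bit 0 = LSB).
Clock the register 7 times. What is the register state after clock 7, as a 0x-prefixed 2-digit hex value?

reg_0 = 0x13
clock 1: out=1, reg = 0x89
clock 2: out=1, reg = 0xC4
clock 3: out=0, reg = 0xE2
clock 4: out=0, reg = 0xF1
clock 5: out=1, reg = 0x78
clock 6: out=0, reg = 0xBC
clock 7: out=0, reg = 0x5E

0x5E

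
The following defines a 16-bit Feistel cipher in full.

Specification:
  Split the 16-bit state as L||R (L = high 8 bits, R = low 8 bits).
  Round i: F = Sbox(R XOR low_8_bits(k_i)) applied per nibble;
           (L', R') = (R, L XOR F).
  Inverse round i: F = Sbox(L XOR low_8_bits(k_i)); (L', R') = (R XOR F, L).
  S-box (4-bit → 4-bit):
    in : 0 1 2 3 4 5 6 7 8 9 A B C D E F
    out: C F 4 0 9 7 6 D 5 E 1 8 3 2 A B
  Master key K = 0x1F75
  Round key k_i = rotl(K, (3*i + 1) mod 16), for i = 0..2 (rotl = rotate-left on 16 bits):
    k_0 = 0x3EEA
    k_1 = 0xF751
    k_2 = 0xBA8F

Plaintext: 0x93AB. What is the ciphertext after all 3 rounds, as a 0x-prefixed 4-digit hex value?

s_0 = plaintext = 0x93AB
s_1 = Round(s_0, k_0) = 0xAB0C
s_2 = Round(s_1, k_1) = 0x0CD9
s_3 = Round(s_2, k_2) = 0xD97A

0xD97A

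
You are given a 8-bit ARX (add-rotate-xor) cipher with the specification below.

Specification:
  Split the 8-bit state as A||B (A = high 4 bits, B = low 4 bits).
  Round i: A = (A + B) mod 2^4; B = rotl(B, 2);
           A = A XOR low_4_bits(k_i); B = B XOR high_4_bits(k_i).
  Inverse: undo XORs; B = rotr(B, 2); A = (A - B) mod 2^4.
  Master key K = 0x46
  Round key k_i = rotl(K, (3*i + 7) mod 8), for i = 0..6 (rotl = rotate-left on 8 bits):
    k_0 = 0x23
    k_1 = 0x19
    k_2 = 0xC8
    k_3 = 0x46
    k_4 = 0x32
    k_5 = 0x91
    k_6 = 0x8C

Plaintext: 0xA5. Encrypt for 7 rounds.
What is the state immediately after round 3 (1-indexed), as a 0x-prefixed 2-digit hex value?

s_0 = plaintext = 0xA5
s_1 = Round(s_0, k_0) = 0xC7
s_2 = Round(s_1, k_1) = 0xAC
s_3 = Round(s_2, k_2) = 0xEF
s_4 = Round(s_3, k_3) = 0xBB
s_5 = Round(s_4, k_4) = 0x4D
s_6 = Round(s_5, k_5) = 0x0E
s_7 = Round(s_6, k_6) = 0x23

0xEF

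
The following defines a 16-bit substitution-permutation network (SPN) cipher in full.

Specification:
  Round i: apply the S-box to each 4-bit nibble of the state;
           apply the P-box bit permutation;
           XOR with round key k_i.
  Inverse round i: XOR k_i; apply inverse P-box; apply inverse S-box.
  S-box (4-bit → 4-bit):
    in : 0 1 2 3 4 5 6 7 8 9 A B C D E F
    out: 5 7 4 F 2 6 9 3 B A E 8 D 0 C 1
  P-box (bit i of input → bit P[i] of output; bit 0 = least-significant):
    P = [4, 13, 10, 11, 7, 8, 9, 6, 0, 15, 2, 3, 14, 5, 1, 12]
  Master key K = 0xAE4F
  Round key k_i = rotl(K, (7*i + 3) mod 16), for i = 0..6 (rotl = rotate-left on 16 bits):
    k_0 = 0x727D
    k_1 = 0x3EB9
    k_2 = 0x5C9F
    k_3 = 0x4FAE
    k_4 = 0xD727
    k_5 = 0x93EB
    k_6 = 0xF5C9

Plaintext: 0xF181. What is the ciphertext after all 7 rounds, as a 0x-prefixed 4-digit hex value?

s_0 = plaintext = 0xF181
s_1 = Round(s_0, k_0) = 0x97A8
s_2 = Round(s_1, k_1) = 0x85C8
s_3 = Round(s_2, k_2) = 0xA66B
s_4 = Round(s_3, k_3) = 0x5745
s_5 = Round(s_4, k_4) = 0x7204
s_6 = Round(s_5, k_5) = 0xF14F
s_7 = Round(s_6, k_6) = 0x34DC

0x34DC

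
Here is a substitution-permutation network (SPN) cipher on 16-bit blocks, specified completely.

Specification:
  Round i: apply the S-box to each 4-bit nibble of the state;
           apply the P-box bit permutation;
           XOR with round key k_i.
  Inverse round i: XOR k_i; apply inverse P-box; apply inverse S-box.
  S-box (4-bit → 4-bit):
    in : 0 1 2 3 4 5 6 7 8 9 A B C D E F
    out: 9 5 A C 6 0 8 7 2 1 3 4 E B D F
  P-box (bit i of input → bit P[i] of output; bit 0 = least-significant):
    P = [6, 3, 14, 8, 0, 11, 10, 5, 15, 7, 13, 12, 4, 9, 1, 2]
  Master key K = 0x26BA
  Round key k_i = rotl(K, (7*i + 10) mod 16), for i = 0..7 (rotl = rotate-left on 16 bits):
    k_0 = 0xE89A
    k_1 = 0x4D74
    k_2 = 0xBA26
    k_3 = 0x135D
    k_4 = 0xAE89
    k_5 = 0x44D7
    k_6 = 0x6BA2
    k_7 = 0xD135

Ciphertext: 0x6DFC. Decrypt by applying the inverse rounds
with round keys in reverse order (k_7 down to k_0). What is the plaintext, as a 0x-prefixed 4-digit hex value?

s_0 = ciphertext = 0x6DFC
s_1 = InvRound(s_0, k_7) = 0x5F7A
s_2 = InvRound(s_1, k_6) = 0x9CBA
s_3 = InvRound(s_2, k_5) = 0x60D7
s_4 = InvRound(s_3, k_4) = 0xF947
s_5 = InvRound(s_4, k_3) = 0x7184
s_6 = InvRound(s_5, k_2) = 0x4A23
s_7 = InvRound(s_6, k_1) = 0xF510
s_8 = InvRound(s_7, k_0) = 0xB242

0xB242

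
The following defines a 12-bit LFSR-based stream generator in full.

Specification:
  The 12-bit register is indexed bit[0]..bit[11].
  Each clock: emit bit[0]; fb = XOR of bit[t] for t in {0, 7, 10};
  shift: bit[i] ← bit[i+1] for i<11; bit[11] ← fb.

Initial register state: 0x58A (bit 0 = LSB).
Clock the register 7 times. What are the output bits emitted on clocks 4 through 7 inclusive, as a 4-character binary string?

reg_0 = 0x58A
clock 1: out=0, reg = 0x2C5
clock 2: out=1, reg = 0x162
clock 3: out=0, reg = 0x0B1
clock 4: out=1, reg = 0x058
clock 5: out=0, reg = 0x02C
clock 6: out=0, reg = 0x016
clock 7: out=0, reg = 0x00B

1000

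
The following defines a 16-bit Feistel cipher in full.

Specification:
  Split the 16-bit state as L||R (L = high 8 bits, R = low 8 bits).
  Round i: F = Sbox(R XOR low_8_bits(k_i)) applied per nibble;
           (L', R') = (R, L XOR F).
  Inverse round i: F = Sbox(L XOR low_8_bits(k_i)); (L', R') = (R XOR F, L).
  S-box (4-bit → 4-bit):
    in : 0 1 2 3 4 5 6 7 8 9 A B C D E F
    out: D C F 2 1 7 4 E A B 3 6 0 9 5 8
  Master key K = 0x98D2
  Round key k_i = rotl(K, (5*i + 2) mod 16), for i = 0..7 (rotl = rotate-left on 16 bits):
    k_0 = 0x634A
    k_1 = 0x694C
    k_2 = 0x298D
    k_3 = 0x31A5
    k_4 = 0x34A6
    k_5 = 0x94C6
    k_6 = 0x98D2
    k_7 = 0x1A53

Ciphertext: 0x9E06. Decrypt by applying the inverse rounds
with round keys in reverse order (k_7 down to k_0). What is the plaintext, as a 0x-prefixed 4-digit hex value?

s_0 = ciphertext = 0x9E06
s_1 = InvRound(s_0, k_7) = 0x0F9E
s_2 = InvRound(s_1, k_6) = 0x070F
s_3 = InvRound(s_2, k_5) = 0x0307
s_4 = InvRound(s_3, k_4) = 0x3003
s_5 = InvRound(s_4, k_3) = 0xB430
s_6 = InvRound(s_5, k_2) = 0x1BB4
s_7 = InvRound(s_6, k_1) = 0xCA1B
s_8 = InvRound(s_7, k_0) = 0xB6CA

0xB6CA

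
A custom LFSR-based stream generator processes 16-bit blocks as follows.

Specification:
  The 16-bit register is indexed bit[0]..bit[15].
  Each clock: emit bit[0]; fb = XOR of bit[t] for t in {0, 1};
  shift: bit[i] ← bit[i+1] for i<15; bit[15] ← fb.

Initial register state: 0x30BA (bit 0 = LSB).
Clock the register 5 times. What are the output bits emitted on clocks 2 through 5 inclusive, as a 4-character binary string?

1011

reg_0 = 0x30BA
clock 1: out=0, reg = 0x985D
clock 2: out=1, reg = 0xCC2E
clock 3: out=0, reg = 0xE617
clock 4: out=1, reg = 0x730B
clock 5: out=1, reg = 0x3985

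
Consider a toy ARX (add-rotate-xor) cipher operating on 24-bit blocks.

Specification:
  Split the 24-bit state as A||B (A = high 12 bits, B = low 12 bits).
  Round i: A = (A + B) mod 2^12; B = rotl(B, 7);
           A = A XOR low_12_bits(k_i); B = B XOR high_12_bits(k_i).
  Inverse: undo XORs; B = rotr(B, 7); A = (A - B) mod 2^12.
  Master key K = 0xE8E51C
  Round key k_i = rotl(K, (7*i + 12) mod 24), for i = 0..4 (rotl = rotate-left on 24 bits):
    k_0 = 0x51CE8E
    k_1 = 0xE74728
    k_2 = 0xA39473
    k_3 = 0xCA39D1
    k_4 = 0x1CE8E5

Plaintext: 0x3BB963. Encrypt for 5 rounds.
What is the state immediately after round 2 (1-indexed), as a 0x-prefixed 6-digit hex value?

0xF4F5D2

s_0 = plaintext = 0x3BB963
s_1 = Round(s_0, k_0) = 0x3904D7
s_2 = Round(s_1, k_1) = 0xF4F5D2
s_3 = Round(s_2, k_2) = 0x152317
s_4 = Round(s_3, k_3) = 0xDB873B
s_5 = Round(s_4, k_4) = 0xC16C77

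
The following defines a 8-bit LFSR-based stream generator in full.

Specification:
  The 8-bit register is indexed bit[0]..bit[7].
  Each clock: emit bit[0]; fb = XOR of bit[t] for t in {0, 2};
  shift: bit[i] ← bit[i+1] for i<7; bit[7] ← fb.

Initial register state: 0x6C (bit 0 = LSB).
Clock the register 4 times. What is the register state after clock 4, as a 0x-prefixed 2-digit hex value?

0x76

reg_0 = 0x6C
clock 1: out=0, reg = 0xB6
clock 2: out=0, reg = 0xDB
clock 3: out=1, reg = 0xED
clock 4: out=1, reg = 0x76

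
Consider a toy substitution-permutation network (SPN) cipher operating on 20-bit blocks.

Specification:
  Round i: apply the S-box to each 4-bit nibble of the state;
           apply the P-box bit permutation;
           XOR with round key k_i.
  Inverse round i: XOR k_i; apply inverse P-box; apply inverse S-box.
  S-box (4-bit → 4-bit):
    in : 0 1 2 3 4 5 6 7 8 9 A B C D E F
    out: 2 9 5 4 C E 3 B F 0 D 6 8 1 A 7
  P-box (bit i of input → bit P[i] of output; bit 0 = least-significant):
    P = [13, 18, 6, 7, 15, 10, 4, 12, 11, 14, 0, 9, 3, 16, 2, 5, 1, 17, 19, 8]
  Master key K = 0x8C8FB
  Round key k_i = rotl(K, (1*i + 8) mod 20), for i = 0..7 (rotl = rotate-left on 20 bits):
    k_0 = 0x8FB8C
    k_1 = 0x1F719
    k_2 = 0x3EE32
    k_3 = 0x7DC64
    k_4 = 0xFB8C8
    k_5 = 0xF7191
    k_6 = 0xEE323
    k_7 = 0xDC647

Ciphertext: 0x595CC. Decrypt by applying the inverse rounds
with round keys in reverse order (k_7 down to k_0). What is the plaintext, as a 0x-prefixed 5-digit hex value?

s_0 = ciphertext = 0x595CC
s_1 = InvRound(s_0, k_7) = 0xAD5CC
s_2 = InvRound(s_1, k_6) = 0xDA4E8
s_3 = InvRound(s_2, k_5) = 0xE1B83
s_4 = InvRound(s_3, k_4) = 0x164D2
s_5 = InvRound(s_4, k_3) = 0x64DA7
s_6 = InvRound(s_5, k_2) = 0xCB427
s_7 = InvRound(s_6, k_1) = 0xA8E30
s_8 = InvRound(s_7, k_0) = 0xEA051

0xEA051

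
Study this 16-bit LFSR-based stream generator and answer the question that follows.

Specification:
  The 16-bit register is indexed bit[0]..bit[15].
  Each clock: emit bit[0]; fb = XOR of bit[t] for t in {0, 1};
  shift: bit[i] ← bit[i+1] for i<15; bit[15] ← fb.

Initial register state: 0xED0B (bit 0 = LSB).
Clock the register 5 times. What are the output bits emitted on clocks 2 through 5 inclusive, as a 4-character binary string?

1010

reg_0 = 0xED0B
clock 1: out=1, reg = 0x7685
clock 2: out=1, reg = 0xBB42
clock 3: out=0, reg = 0xDDA1
clock 4: out=1, reg = 0xEED0
clock 5: out=0, reg = 0x7768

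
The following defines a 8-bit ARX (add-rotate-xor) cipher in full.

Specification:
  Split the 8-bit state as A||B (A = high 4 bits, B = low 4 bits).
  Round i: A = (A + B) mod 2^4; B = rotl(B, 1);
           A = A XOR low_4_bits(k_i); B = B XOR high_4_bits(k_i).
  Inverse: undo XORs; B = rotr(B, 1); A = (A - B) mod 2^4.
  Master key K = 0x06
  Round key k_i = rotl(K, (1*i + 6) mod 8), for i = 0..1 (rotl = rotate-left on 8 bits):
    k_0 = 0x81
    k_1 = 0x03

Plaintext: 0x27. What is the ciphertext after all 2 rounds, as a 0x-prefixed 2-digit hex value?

0xDC

s_0 = plaintext = 0x27
s_1 = Round(s_0, k_0) = 0x86
s_2 = Round(s_1, k_1) = 0xDC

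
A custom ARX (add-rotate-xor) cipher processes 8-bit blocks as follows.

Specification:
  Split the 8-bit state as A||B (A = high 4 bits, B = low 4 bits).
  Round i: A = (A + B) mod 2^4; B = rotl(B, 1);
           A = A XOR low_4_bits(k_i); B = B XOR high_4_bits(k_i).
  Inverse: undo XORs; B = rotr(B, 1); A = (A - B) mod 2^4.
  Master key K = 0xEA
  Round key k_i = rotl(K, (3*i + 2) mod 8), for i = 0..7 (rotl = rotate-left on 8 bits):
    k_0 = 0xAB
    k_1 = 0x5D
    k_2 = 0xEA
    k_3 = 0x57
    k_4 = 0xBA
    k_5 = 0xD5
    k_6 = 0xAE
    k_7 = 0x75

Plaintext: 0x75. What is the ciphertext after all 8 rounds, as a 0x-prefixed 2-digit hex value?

0x55

s_0 = plaintext = 0x75
s_1 = Round(s_0, k_0) = 0x70
s_2 = Round(s_1, k_1) = 0xA5
s_3 = Round(s_2, k_2) = 0x54
s_4 = Round(s_3, k_3) = 0xED
s_5 = Round(s_4, k_4) = 0x10
s_6 = Round(s_5, k_5) = 0x4D
s_7 = Round(s_6, k_6) = 0xF1
s_8 = Round(s_7, k_7) = 0x55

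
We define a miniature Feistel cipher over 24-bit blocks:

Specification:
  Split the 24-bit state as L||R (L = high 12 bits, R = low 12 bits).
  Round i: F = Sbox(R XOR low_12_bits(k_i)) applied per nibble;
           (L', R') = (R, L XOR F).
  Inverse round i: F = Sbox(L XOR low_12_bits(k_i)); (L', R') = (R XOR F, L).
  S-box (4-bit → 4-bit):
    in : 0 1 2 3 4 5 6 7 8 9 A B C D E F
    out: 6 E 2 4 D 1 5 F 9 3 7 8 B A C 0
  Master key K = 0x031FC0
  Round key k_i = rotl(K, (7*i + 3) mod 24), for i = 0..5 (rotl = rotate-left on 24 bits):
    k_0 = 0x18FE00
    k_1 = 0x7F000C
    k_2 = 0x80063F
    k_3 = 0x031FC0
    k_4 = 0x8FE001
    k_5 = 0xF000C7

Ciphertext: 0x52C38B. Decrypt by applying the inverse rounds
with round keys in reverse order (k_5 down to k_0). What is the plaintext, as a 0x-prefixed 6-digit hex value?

0xD2A182

s_0 = ciphertext = 0x52C38B
s_1 = InvRound(s_0, k_5) = 0x24352C
s_2 = InvRound(s_1, k_4) = 0x7FE243
s_3 = InvRound(s_2, k_3) = 0xB0F7FE
s_4 = InvRound(s_3, k_2) = 0xDB8B0F
s_5 = InvRound(s_4, k_1) = 0x182DB8
s_6 = InvRound(s_5, k_0) = 0xD2A182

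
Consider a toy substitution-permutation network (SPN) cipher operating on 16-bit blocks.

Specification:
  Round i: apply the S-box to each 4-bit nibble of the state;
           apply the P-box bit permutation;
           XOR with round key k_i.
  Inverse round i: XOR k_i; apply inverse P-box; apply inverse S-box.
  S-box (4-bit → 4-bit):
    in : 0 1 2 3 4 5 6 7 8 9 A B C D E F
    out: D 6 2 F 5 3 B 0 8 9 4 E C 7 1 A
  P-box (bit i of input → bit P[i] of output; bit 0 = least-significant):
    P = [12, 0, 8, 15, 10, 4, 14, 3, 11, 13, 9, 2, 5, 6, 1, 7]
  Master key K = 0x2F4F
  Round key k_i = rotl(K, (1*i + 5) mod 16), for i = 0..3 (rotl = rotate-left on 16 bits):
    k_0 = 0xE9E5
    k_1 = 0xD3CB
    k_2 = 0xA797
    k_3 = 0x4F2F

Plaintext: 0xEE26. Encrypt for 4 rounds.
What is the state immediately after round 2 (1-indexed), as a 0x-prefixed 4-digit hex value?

0xA4DB

s_0 = plaintext = 0xEE26
s_1 = Round(s_0, k_0) = 0x71D4
s_2 = Round(s_1, k_1) = 0xA4DB
s_3 = Round(s_2, k_2) = 0x6884
s_4 = Round(s_3, k_3) = 0x5EC3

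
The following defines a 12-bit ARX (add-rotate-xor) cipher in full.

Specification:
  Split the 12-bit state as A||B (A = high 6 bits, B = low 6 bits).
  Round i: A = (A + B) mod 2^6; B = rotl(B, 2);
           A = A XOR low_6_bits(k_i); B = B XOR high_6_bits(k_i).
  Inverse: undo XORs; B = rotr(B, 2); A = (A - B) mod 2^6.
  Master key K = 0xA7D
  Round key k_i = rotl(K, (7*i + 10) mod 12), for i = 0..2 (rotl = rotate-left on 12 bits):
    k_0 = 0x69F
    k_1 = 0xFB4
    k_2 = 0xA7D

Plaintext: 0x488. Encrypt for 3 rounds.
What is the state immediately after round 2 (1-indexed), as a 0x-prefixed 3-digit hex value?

s_0 = plaintext = 0x488
s_1 = Round(s_0, k_0) = 0x17A
s_2 = Round(s_1, k_1) = 0x2D5
s_3 = Round(s_2, k_2) = 0x77C

0x2D5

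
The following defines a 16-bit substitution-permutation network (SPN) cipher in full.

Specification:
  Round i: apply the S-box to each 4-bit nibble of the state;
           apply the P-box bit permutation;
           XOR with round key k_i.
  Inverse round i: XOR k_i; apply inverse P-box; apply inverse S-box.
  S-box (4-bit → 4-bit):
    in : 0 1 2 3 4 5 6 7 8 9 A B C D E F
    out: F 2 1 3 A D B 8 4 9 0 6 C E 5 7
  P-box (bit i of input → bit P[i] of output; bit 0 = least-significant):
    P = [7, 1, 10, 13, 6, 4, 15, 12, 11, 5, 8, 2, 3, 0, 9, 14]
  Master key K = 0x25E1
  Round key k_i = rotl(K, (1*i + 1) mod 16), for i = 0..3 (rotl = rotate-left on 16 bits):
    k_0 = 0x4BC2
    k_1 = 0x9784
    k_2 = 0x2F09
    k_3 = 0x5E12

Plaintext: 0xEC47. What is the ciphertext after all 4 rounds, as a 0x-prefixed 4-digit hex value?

0x1E07

s_0 = plaintext = 0xEC47
s_1 = Round(s_0, k_0) = 0x78DE
s_2 = Round(s_1, k_1) = 0x4214
s_3 = Round(s_2, k_2) = 0x471A
s_4 = Round(s_3, k_3) = 0x1E07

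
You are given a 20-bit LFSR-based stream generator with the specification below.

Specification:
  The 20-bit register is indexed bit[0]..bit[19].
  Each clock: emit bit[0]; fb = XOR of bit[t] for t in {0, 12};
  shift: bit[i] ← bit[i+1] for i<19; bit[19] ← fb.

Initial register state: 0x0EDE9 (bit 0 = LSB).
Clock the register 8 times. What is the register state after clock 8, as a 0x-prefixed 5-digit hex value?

0xE70ED

reg_0 = 0x0EDE9
clock 1: out=1, reg = 0x876F4
clock 2: out=0, reg = 0xC3B7A
clock 3: out=0, reg = 0xE1DBD
clock 4: out=1, reg = 0x70EDE
clock 5: out=0, reg = 0x3876F
clock 6: out=1, reg = 0x9C3B7
clock 7: out=1, reg = 0xCE1DB
clock 8: out=1, reg = 0xE70ED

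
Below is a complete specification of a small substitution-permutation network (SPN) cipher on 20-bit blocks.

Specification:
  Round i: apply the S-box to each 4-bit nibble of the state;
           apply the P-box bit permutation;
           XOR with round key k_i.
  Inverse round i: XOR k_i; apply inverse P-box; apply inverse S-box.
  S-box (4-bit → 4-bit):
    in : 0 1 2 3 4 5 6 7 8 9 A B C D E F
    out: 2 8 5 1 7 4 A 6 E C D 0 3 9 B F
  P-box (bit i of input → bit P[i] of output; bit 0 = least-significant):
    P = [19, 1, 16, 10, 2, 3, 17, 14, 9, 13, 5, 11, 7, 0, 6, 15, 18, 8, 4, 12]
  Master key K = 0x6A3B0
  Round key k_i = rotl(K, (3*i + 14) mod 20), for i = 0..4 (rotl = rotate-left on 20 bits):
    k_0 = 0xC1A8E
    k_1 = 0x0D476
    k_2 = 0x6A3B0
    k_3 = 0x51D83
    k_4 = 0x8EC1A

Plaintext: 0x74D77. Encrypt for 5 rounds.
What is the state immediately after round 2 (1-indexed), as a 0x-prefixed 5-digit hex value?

s_0 = plaintext = 0x74D77
s_1 = Round(s_0, k_0) = 0xF1155
s_2 = Round(s_1, k_1) = 0x74D66
s_3 = Round(s_2, k_2) = 0x6EC6B
s_4 = Round(s_3, k_3) = 0x5EE0A
s_5 = Round(s_4, k_4) = 0x14283

0x74D66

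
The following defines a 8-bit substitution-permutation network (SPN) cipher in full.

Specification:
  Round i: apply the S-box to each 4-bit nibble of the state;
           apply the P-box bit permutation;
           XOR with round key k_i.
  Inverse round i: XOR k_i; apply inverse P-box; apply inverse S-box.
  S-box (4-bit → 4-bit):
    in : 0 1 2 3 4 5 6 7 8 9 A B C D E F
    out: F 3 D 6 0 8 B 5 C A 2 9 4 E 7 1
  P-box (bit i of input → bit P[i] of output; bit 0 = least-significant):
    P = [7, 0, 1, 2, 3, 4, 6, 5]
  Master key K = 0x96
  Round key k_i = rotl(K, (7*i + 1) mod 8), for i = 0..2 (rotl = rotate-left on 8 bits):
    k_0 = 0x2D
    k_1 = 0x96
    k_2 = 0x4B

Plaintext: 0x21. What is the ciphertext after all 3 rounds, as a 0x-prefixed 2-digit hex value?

0xBE

s_0 = plaintext = 0x21
s_1 = Round(s_0, k_0) = 0xC4
s_2 = Round(s_1, k_1) = 0xD6
s_3 = Round(s_2, k_2) = 0xBE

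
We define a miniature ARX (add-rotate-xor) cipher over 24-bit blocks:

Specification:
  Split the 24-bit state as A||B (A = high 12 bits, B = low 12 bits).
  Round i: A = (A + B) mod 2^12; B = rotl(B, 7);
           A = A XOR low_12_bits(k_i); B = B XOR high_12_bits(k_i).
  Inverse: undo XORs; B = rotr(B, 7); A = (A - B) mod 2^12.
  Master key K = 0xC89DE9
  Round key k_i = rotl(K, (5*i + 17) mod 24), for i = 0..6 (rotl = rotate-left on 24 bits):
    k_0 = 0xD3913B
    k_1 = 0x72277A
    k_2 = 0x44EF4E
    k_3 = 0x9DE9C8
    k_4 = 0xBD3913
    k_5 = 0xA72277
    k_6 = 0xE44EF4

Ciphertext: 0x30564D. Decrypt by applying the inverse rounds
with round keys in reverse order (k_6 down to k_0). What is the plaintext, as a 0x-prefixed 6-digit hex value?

0x1B9517

s_0 = ciphertext = 0x30564D
s_1 = InvRound(s_0, k_6) = 0xCC1130
s_2 = InvRound(s_1, k_5) = 0x660856
s_3 = InvRound(s_2, k_4) = 0xECC0A7
s_4 = InvRound(s_3, k_3) = 0x7D2F32
s_5 = InvRound(s_4, k_2) = 0x906F96
s_6 = InvRound(s_5, k_1) = 0x7EB691
s_7 = InvRound(s_6, k_0) = 0x1B9517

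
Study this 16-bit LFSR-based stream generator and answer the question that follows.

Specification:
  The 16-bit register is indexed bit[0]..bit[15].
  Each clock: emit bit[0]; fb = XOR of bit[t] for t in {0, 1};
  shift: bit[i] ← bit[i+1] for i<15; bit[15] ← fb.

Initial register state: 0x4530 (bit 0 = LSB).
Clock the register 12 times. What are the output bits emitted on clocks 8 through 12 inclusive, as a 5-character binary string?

01010

reg_0 = 0x4530
clock 1: out=0, reg = 0x2298
clock 2: out=0, reg = 0x114C
clock 3: out=0, reg = 0x08A6
clock 4: out=0, reg = 0x8453
clock 5: out=1, reg = 0x4229
clock 6: out=1, reg = 0xA114
clock 7: out=0, reg = 0x508A
clock 8: out=0, reg = 0xA845
clock 9: out=1, reg = 0xD422
clock 10: out=0, reg = 0xEA11
clock 11: out=1, reg = 0xF508
clock 12: out=0, reg = 0x7A84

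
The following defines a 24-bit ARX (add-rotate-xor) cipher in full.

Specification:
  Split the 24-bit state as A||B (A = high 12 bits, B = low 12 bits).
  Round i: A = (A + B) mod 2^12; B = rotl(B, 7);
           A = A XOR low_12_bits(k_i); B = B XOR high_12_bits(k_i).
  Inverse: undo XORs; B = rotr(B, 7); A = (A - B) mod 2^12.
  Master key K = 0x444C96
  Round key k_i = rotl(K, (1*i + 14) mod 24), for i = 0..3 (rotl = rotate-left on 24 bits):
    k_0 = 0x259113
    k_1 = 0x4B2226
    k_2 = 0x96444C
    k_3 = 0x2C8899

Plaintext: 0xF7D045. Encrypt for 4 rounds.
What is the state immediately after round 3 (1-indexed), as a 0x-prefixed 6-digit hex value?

s_0 = plaintext = 0xF7D045
s_1 = Round(s_0, k_0) = 0xED10DB
s_2 = Round(s_1, k_1) = 0xD8A934
s_3 = Round(s_2, k_2) = 0x2F232D
s_4 = Round(s_3, k_3) = 0xE86451

0x2F232D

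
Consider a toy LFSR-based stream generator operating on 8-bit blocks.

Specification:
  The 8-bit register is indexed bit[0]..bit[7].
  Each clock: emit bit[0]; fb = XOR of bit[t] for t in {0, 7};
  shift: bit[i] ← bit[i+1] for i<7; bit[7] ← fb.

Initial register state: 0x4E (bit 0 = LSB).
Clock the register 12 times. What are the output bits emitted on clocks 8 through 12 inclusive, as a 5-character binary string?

00101

reg_0 = 0x4E
clock 1: out=0, reg = 0x27
clock 2: out=1, reg = 0x93
clock 3: out=1, reg = 0x49
clock 4: out=1, reg = 0xA4
clock 5: out=0, reg = 0xD2
clock 6: out=0, reg = 0xE9
clock 7: out=1, reg = 0x74
clock 8: out=0, reg = 0x3A
clock 9: out=0, reg = 0x1D
clock 10: out=1, reg = 0x8E
clock 11: out=0, reg = 0xC7
clock 12: out=1, reg = 0x63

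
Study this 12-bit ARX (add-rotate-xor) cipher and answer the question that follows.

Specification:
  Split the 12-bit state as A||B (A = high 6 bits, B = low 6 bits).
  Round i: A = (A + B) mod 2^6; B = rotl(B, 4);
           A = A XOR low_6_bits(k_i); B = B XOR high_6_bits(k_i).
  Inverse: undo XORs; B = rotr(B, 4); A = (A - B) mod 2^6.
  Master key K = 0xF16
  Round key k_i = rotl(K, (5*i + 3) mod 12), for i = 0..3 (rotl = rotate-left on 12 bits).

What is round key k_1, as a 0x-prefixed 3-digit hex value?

0x6F1

K = 0xF16
k_0 = rotl(K, (5*0+3) mod 12) = rotl(K, 3) = 0x8B7
k_1 = rotl(K, (5*1+3) mod 12) = rotl(K, 8) = 0x6F1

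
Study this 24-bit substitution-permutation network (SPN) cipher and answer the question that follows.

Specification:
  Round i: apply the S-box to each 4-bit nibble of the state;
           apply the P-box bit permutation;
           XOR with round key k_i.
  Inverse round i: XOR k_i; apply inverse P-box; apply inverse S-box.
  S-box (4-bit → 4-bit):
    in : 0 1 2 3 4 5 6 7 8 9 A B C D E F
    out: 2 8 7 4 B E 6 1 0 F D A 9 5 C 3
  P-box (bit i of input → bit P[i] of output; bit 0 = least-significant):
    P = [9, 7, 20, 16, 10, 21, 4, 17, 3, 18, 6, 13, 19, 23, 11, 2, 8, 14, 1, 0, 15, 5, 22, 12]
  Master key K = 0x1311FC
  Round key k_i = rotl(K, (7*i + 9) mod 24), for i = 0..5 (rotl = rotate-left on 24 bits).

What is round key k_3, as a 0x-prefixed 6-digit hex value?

0xC47F04

K = 0x1311FC
k_0 = rotl(K, (7*0+9) mod 24) = rotl(K, 9) = 0x23F826
k_1 = rotl(K, (7*1+9) mod 24) = rotl(K, 16) = 0xFC1311
k_2 = rotl(K, (7*2+9) mod 24) = rotl(K, 23) = 0x0988FE
k_3 = rotl(K, (7*3+9) mod 24) = rotl(K, 6) = 0xC47F04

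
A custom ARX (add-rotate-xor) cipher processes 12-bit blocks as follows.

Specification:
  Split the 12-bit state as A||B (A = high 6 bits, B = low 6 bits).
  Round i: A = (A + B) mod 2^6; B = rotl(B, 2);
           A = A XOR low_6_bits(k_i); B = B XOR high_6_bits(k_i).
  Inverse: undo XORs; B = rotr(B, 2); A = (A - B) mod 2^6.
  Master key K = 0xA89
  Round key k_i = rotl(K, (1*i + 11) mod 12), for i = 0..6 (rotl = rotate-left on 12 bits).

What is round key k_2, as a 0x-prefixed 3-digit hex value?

0x513

K = 0xA89
k_0 = rotl(K, (1*0+11) mod 12) = rotl(K, 11) = 0xD44
k_1 = rotl(K, (1*1+11) mod 12) = rotl(K, 0) = 0xA89
k_2 = rotl(K, (1*2+11) mod 12) = rotl(K, 1) = 0x513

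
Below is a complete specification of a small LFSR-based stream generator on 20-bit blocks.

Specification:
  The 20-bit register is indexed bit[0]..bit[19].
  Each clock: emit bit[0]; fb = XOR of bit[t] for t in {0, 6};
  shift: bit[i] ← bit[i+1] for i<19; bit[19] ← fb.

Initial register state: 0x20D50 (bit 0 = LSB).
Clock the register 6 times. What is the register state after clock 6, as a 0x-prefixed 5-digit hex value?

reg_0 = 0x20D50
clock 1: out=0, reg = 0x906A8
clock 2: out=0, reg = 0x48354
clock 3: out=0, reg = 0xA41AA
clock 4: out=0, reg = 0x520D5
clock 5: out=1, reg = 0x2906A
clock 6: out=0, reg = 0x94835

0x94835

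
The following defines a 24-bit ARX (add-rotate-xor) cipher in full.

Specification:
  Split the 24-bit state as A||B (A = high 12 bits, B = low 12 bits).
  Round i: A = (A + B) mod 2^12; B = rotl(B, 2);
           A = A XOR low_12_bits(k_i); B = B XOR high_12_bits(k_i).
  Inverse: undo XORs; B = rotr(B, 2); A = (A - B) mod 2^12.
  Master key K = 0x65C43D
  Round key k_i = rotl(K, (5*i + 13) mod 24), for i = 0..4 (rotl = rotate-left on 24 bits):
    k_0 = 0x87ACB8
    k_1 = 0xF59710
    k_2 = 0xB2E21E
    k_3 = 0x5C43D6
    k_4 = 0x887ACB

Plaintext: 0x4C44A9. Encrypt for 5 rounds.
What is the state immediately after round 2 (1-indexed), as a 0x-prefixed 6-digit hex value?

s_0 = plaintext = 0x4C44A9
s_1 = Round(s_0, k_0) = 0x5D5ADF
s_2 = Round(s_1, k_1) = 0x7A4427
s_3 = Round(s_2, k_2) = 0x9D5BB3
s_4 = Round(s_3, k_3) = 0x65EB0A
s_5 = Round(s_4, k_4) = 0xBA34AD

0x7A4427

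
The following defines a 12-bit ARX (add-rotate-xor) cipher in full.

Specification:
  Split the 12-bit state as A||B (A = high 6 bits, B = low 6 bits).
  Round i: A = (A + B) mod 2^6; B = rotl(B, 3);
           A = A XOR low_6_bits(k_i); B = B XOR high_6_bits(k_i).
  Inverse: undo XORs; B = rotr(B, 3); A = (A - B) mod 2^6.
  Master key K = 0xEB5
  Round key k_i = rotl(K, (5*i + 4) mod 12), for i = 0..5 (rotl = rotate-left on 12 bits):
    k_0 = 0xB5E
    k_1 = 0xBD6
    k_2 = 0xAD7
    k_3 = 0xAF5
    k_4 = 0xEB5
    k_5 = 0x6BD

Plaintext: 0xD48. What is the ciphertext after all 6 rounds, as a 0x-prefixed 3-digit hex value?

s_0 = plaintext = 0xD48
s_1 = Round(s_0, k_0) = 0x8EC
s_2 = Round(s_1, k_1) = 0x64A
s_3 = Round(s_2, k_2) = 0xD3A
s_4 = Round(s_3, k_3) = 0x6FC
s_5 = Round(s_4, k_4) = 0x89D
s_6 = Round(s_5, k_5) = 0x0B1

0x0B1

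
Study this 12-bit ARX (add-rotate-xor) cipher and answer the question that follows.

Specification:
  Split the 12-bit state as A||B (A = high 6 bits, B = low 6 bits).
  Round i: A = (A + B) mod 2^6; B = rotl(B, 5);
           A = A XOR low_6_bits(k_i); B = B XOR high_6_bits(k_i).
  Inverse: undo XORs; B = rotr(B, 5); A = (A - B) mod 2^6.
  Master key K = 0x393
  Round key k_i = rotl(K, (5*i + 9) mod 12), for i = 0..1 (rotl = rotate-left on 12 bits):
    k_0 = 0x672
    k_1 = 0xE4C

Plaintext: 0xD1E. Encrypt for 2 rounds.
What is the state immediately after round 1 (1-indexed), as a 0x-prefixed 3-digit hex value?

0x816

s_0 = plaintext = 0xD1E
s_1 = Round(s_0, k_0) = 0x816
s_2 = Round(s_1, k_1) = 0xEB2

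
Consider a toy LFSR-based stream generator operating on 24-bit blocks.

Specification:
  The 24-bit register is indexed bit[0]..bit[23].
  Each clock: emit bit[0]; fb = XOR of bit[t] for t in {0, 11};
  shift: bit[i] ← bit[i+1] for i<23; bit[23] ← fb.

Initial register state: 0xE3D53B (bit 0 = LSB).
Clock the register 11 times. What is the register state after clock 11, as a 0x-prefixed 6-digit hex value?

reg_0 = 0xE3D53B
clock 1: out=1, reg = 0xF1EA9D
clock 2: out=1, reg = 0x78F54E
clock 3: out=0, reg = 0x3C7AA7
clock 4: out=1, reg = 0x1E3D53
clock 5: out=1, reg = 0x0F1EA9
clock 6: out=1, reg = 0x078F54
clock 7: out=0, reg = 0x83C7AA
clock 8: out=0, reg = 0x41E3D5
clock 9: out=1, reg = 0xA0F1EA
clock 10: out=0, reg = 0x5078F5
clock 11: out=1, reg = 0x283C7A

0x283C7A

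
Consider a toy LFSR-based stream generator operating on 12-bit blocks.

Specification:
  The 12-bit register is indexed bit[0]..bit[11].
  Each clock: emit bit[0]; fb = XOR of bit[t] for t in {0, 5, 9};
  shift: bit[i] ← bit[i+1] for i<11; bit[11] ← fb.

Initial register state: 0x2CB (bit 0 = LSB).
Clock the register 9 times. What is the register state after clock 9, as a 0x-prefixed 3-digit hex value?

0x9E1

reg_0 = 0x2CB
clock 1: out=1, reg = 0x165
clock 2: out=1, reg = 0x0B2
clock 3: out=0, reg = 0x859
clock 4: out=1, reg = 0xC2C
clock 5: out=0, reg = 0xE16
clock 6: out=0, reg = 0xF0B
clock 7: out=1, reg = 0x785
clock 8: out=1, reg = 0x3C2
clock 9: out=0, reg = 0x9E1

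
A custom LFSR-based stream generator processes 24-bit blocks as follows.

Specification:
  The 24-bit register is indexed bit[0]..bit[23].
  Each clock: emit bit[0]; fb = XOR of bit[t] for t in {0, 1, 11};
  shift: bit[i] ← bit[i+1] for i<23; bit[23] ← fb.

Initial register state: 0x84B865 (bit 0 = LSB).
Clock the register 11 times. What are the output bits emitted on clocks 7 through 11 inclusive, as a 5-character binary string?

reg_0 = 0x84B865
clock 1: out=1, reg = 0x425C32
clock 2: out=0, reg = 0x212E19
clock 3: out=1, reg = 0x10970C
clock 4: out=0, reg = 0x084B86
clock 5: out=0, reg = 0x0425C3
clock 6: out=1, reg = 0x0212E1
clock 7: out=1, reg = 0x810970
clock 8: out=0, reg = 0xC084B8
clock 9: out=0, reg = 0x60425C
clock 10: out=0, reg = 0x30212E
clock 11: out=0, reg = 0x981097

10000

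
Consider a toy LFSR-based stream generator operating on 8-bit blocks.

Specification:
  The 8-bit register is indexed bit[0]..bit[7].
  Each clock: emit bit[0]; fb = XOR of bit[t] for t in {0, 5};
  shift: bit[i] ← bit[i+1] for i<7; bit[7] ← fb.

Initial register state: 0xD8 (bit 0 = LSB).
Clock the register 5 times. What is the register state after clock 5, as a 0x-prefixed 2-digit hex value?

0x76

reg_0 = 0xD8
clock 1: out=0, reg = 0x6C
clock 2: out=0, reg = 0xB6
clock 3: out=0, reg = 0xDB
clock 4: out=1, reg = 0xED
clock 5: out=1, reg = 0x76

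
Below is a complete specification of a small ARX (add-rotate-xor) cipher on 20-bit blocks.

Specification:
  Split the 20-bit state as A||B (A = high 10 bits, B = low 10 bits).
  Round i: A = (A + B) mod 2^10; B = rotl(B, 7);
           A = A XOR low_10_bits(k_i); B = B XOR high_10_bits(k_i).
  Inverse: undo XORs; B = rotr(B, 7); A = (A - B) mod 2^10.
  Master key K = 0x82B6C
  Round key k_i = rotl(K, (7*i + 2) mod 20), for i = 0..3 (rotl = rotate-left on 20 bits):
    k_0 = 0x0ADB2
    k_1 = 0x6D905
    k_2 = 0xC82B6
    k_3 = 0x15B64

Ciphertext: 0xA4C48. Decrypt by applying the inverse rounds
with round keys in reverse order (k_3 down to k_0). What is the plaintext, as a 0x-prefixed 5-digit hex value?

s_0 = ciphertext = 0xA4C48
s_1 = InvRound(s_0, k_3) = 0x41CF0
s_2 = InvRound(s_1, k_2) = 0x4AA87
s_3 = InvRound(s_2, k_1) = 0xA858E
s_4 = InvRound(s_3, k_0) = 0x7A12B

0x7A12B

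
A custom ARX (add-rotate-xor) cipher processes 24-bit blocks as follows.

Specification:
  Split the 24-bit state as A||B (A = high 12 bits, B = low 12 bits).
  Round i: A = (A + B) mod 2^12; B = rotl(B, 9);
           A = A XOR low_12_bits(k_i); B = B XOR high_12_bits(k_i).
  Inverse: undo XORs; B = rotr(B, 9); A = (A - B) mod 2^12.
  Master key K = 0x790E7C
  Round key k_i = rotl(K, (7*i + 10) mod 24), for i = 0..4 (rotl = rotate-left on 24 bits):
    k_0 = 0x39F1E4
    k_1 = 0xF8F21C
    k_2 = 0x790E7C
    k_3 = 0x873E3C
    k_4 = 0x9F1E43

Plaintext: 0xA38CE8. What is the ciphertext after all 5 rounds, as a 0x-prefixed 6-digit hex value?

0x4B349C

s_0 = plaintext = 0xA38CE8
s_1 = Round(s_0, k_0) = 0x6C4202
s_2 = Round(s_1, k_1) = 0xADABCF
s_3 = Round(s_2, k_2) = 0x8D58E9
s_4 = Round(s_3, k_3) = 0xF82B6E
s_5 = Round(s_4, k_4) = 0x4B349C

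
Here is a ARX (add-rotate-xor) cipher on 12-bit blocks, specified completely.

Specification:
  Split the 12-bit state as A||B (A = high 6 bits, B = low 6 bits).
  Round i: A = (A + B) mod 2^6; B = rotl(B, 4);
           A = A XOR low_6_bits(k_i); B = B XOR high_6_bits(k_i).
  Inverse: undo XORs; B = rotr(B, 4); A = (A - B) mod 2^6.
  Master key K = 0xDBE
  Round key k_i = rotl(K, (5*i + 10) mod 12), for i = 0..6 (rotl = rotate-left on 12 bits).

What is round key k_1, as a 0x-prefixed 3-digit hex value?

0xDF6

K = 0xDBE
k_0 = rotl(K, (5*0+10) mod 12) = rotl(K, 10) = 0xB6F
k_1 = rotl(K, (5*1+10) mod 12) = rotl(K, 3) = 0xDF6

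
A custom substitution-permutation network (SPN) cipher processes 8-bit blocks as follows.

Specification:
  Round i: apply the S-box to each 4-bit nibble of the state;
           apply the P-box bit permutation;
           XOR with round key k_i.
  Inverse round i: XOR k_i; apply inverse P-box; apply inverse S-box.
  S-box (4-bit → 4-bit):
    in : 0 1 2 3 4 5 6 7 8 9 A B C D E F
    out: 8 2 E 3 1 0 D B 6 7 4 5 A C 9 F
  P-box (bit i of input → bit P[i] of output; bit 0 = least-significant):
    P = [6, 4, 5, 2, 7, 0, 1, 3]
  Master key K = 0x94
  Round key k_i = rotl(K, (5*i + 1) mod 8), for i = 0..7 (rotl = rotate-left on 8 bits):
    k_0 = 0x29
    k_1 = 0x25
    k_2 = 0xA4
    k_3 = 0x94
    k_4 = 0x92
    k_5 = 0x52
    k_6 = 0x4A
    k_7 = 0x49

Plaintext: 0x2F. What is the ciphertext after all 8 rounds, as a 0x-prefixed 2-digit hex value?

0x74

s_0 = plaintext = 0x2F
s_1 = Round(s_0, k_0) = 0x56
s_2 = Round(s_1, k_1) = 0x41
s_3 = Round(s_2, k_2) = 0x34
s_4 = Round(s_3, k_3) = 0x55
s_5 = Round(s_4, k_4) = 0x92
s_6 = Round(s_5, k_5) = 0xE5
s_7 = Round(s_6, k_6) = 0xC2
s_8 = Round(s_7, k_7) = 0x74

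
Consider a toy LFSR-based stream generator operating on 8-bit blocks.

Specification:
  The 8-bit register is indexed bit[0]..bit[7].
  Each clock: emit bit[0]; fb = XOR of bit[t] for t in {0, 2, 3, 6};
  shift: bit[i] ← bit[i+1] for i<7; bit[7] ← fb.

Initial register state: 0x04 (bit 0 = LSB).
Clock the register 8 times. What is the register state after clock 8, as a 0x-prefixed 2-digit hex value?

0xE1

reg_0 = 0x04
clock 1: out=0, reg = 0x82
clock 2: out=0, reg = 0x41
clock 3: out=1, reg = 0x20
clock 4: out=0, reg = 0x10
clock 5: out=0, reg = 0x08
clock 6: out=0, reg = 0x84
clock 7: out=0, reg = 0xC2
clock 8: out=0, reg = 0xE1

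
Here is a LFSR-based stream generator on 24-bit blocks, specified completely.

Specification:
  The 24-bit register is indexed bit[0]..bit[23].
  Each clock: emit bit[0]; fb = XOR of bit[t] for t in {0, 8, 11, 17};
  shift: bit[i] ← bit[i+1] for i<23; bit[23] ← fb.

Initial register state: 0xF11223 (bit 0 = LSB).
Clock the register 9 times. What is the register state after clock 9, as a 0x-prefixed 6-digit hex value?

0x75F889

reg_0 = 0xF11223
clock 1: out=1, reg = 0xF88911
clock 2: out=1, reg = 0xFC4488
clock 3: out=0, reg = 0x7E2244
clock 4: out=0, reg = 0xBF1122
clock 5: out=0, reg = 0x5F8891
clock 6: out=1, reg = 0xAFC448
clock 7: out=0, reg = 0xD7E224
clock 8: out=0, reg = 0xEBF112
clock 9: out=0, reg = 0x75F889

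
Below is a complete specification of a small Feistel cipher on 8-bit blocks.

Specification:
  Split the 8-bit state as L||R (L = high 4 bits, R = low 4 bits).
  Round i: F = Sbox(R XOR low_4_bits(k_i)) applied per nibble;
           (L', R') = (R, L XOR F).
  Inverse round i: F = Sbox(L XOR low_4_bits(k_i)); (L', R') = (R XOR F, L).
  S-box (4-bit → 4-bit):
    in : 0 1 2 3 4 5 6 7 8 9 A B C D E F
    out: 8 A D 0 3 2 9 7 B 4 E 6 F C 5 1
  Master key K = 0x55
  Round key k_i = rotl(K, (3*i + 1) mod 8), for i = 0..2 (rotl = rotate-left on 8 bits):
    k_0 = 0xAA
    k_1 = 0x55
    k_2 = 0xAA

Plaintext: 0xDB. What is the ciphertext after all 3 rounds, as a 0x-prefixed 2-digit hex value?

s_0 = plaintext = 0xDB
s_1 = Round(s_0, k_0) = 0xB7
s_2 = Round(s_1, k_1) = 0x76
s_3 = Round(s_2, k_2) = 0x68

0x68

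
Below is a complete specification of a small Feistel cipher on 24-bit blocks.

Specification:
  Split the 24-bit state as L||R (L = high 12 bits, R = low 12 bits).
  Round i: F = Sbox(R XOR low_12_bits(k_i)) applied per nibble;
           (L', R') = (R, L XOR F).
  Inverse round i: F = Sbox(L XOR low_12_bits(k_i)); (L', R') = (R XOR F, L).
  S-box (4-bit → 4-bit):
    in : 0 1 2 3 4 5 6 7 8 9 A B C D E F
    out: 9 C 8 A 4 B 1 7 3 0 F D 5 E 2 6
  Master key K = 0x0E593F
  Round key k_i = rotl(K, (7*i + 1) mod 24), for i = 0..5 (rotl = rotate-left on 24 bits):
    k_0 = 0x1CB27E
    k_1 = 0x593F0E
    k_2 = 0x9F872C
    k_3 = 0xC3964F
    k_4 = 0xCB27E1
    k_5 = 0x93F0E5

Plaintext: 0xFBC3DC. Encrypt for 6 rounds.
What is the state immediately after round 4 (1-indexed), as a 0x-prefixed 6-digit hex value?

s_0 = plaintext = 0xFBC3DC
s_1 = Round(s_0, k_0) = 0x3DC344
s_2 = Round(s_1, k_1) = 0x344693
s_3 = Round(s_2, k_2) = 0x693F92
s_4 = Round(s_3, k_3) = 0xF9267D
s_5 = Round(s_4, k_4) = 0x67D397
s_6 = Round(s_5, k_5) = 0x397C05

0xF9267D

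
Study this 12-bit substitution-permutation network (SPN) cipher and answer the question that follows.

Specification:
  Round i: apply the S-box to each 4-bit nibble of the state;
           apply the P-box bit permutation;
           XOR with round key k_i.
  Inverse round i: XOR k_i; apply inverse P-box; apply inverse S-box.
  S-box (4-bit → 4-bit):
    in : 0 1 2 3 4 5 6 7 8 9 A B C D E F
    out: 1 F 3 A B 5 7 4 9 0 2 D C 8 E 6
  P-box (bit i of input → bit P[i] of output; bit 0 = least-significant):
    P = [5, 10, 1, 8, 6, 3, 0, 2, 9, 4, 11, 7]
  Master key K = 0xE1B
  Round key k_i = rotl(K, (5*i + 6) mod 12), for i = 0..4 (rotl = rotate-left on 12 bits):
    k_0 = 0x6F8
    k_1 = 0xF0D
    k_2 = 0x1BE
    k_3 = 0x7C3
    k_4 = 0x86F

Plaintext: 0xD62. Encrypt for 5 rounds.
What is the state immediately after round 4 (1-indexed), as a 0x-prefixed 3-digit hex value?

s_0 = plaintext = 0xD62
s_1 = Round(s_0, k_0) = 0x211
s_2 = Round(s_1, k_1) = 0x872
s_3 = Round(s_2, k_2) = 0x71F
s_4 = Round(s_3, k_3) = 0xB8C
s_5 = Round(s_4, k_4) = 0x3A9

0xB8C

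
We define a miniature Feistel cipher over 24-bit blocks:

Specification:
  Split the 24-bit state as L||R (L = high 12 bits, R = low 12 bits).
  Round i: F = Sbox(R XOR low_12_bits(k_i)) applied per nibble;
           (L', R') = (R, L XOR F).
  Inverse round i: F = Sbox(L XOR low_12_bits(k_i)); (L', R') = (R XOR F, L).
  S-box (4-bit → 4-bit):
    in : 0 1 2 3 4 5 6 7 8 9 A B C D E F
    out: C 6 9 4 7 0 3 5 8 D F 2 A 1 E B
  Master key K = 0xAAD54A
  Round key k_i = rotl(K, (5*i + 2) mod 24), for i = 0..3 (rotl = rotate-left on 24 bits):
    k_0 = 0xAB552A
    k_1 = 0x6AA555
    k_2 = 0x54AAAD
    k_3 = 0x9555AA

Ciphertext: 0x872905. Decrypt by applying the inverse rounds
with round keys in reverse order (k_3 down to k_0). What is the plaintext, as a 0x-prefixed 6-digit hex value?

0xEEEFDF

s_0 = ciphertext = 0x872905
s_1 = InvRound(s_0, k_3) = 0x81D872
s_2 = InvRound(s_1, k_2) = 0x15E81D
s_3 = InvRound(s_2, k_1) = 0xFDF15E
s_4 = InvRound(s_3, k_0) = 0xEEEFDF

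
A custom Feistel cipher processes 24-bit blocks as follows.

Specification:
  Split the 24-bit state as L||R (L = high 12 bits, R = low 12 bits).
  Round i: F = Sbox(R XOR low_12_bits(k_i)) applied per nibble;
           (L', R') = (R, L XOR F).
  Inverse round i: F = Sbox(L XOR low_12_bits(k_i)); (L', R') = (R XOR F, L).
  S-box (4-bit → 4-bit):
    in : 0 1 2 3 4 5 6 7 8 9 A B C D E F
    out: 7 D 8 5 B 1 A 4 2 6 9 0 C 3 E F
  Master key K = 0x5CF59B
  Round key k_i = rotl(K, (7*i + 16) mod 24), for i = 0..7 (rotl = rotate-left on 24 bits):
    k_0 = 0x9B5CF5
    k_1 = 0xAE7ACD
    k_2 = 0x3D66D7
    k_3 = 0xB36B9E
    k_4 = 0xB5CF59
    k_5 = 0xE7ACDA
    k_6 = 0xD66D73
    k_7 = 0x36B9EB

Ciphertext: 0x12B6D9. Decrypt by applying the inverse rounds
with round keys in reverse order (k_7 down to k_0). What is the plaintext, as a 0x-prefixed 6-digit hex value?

0x4B3DBE

s_0 = ciphertext = 0x12B6D9
s_1 = InvRound(s_0, k_7) = 0x41E12B
s_2 = InvRound(s_1, k_6) = 0x78841E
s_3 = InvRound(s_2, k_5) = 0x406788
s_4 = InvRound(s_3, k_4) = 0x797406
s_5 = InvRound(s_4, k_3) = 0x870797
s_6 = InvRound(s_5, k_2) = 0x903870
s_7 = InvRound(s_6, k_1) = 0xDBE903
s_8 = InvRound(s_7, k_0) = 0x4B3DBE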